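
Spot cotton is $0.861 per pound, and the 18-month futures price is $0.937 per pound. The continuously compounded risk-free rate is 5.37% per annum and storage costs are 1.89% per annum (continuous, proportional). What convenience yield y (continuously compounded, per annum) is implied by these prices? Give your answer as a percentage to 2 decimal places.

F = S·e^((r+u−y)T) ⇒ (r+u−y) = ln(F/S)/T
ln(0.937/0.861) = 0.084589; /T ⇒ 0.056393
y = r + u − ln(F/S)/T = 0.0537 + 0.0189 − 0.056393 = 0.016207
y = 1.62%

1.62%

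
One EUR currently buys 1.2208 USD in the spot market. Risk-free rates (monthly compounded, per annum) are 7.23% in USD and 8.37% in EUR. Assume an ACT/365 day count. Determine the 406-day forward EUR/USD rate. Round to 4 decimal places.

By covered interest parity, F = S · (1+r_USD/12)^(12T) / (1+r_EUR/12)^(12T)
= 1.2208 × 1.083482 / 1.097219 = 1.2208 × 0.987480
F = 1.2055 USD per EUR

1.2055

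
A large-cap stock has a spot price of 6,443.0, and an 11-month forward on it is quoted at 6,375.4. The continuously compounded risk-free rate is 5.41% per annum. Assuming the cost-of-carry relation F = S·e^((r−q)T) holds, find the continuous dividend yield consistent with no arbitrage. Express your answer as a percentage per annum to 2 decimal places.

From F = S·e^((r−q)T): (r − q) = ln(F/S)/T
ln(6375.4/6443.0) = ln(0.989508) = -0.010547
(r − q) = -0.010547 / (11/12) = -0.011506
q = r − ln(F/S)/T = 0.0541 + 0.011506 = 0.065606
q = 6.56%

6.56%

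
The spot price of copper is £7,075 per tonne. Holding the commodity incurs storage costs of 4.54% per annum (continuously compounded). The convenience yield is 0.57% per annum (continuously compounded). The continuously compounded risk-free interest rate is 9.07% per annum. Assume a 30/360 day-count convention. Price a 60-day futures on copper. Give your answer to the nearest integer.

Net carry = r + u − y = 0.0907 + 0.0454 − 0.0057 = 0.1304
F = S·e^((r+u−y)T) = 7075 · e^(0.1304 × 60/360) = 7075 · e^0.021733
= 7075 × 1.021971 = £7,230 per tonne

£7,230 per tonne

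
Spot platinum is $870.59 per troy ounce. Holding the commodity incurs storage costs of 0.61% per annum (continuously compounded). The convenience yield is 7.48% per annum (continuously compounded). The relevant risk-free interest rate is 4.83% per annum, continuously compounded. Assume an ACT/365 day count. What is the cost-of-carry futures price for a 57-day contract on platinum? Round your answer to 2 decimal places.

Net carry = r + u − y = 0.0483 + 0.0061 − 0.0748 = -0.0204
F = S·e^((r+u−y)T) = 870.59 · e^(-0.0204 × 57/365) = 870.59 · e^-0.003186
= 870.59 × 0.996819 = $867.82 per troy ounce

$867.82 per troy ounce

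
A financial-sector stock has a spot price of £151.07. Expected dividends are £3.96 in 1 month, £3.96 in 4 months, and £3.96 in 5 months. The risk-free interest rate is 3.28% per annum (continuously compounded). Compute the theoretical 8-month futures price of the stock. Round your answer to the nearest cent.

£142.38

PV(dividends) I = 3.96·e^(−0.0328·1/12) + 3.96·e^(−0.0328·4/12) + 3.96·e^(−0.0328·5/12)
I = 3.9492 + 3.9169 + 3.9062 = 11.7723
F = (S − I)·e^(rT) = (151.07 − 11.7723) · e^(0.0328·8/12)
= 139.2977 · e^0.021867 = 139.2977 × 1.022108 = £142.38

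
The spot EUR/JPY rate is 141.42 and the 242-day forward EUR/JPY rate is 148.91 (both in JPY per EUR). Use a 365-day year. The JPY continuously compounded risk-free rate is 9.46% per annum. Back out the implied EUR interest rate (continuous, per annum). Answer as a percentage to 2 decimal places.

F = S·e^((r_JPY − r_EUR)T) ⇒ r_EUR = r_JPY − ln(F/S)/T
ln(148.91/141.42) = 0.051608; /(242/365) = 0.077839
r_EUR = 0.0946 − 0.077839 = 0.016761
r_EUR = 1.68%

1.68%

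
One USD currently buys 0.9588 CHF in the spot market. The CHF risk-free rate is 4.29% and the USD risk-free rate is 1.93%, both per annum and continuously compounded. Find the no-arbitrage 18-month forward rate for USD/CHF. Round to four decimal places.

0.9933

F = S·e^((r_CHF − r_USD)T) = 0.9588 · e^((0.0429 − 0.0193) × 18/12)
= 0.9588 · e^0.035400 = 0.9588 × 1.036034
F = 0.9933 CHF per USD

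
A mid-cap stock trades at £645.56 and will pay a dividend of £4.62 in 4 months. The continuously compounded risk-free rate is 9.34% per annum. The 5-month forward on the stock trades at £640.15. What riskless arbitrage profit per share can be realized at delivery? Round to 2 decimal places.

PV(dividends) I = 4.62·e^(−0.0934·4/12) = 4.4784
Fair forward F* = (S − I)·e^(rT) = (645.56 − 4.4784)·e^0.038917 = 641.0816 × 1.039684 = 666.5223
Market £640.15 < fair 666.5223: forward underpriced → reverse cash-and-carry (short the stock, invest proceeds at r, pay the dividends, go long the forward).
Profit at T = |F_mkt − F*| = |640.15 − 666.5223| = £26.37 per share

£26.37 per share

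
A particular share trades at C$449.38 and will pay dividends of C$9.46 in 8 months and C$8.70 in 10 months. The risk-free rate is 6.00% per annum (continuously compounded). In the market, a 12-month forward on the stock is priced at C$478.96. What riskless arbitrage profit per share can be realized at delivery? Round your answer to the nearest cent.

C$20.23 per share

PV(dividends) I = 9.46·e^(−0.0600·8/12) + 8.70·e^(−0.0600·10/12) = 17.3648
Fair forward F* = (S − I)·e^(rT) = (449.38 − 17.3648)·e^0.060000 = 432.0152 × 1.061837 = 458.7297
Market C$478.96 > fair 458.7297: forward overpriced → cash-and-carry (borrow at r, buy the stock and collect the dividends, short the forward).
Profit at T = |F_mkt − F*| = |478.96 − 458.7297| = C$20.23 per share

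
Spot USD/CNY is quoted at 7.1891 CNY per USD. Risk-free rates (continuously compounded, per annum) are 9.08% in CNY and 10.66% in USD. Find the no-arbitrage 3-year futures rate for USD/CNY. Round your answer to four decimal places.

F = S·e^((r_CNY − r_USD)T) = 7.1891 · e^((0.0908 − 0.1066) × 3)
= 7.1891 · e^-0.047400 = 7.1891 × 0.953706
F = 6.8563 CNY per USD

6.8563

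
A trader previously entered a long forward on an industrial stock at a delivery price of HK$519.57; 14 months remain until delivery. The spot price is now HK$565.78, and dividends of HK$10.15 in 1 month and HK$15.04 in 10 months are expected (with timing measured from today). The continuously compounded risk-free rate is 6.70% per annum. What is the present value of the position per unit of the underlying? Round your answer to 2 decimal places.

HK$60.96

PV(remaining dividends) I = 10.15·e^(−0.0670·1/12) + 15.04·e^(−0.0670·10/12) = 24.3168
Current forward F = (S − I)·e^(rT) = (565.78 − 24.3168)·e^(0.0670·14/12) = 541.4632 × 1.081303 = 585.4858
Value (long) = (F − K)·e^(−rT) = (585.4858 − 519.57) × 0.924810 = 60.9596
Value = HK$60.96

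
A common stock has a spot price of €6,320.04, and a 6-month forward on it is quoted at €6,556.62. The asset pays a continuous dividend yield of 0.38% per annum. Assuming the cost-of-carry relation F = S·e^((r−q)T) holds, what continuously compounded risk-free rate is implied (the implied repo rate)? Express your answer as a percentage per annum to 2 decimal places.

From F = S·e^((r−q)T): (r − q) = ln(F/S)/T
ln(6556.62/6320.04) = ln(1.037433) = 0.036749
(r − q) = 0.036749 / (6/12) = 0.073498
r = ln(F/S)/T + q = 0.073498 + 0.0038 = 0.077298
r = 7.73%

7.73%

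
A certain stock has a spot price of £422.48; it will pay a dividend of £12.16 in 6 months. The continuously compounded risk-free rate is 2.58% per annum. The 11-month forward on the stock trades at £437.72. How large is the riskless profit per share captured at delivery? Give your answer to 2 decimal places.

PV(dividends) I = 12.16·e^(−0.0258·6/12) = 12.0041
Fair forward F* = (S − I)·e^(rT) = (422.48 − 12.0041)·e^0.023650 = 410.4759 × 1.023932 = 420.2994
Market £437.72 > fair 420.2994: forward overpriced → cash-and-carry (borrow at r, buy the stock and collect the dividends, short the forward).
Profit at T = |F_mkt − F*| = |437.72 − 420.2994| = £17.42 per share

£17.42 per share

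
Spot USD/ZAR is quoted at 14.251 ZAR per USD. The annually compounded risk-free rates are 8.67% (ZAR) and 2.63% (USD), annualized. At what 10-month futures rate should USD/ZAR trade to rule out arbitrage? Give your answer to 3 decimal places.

By covered interest parity, F = S · (1+r_ZAR)^T / (1+r_USD)^T
= 14.251 × 1.071745 / 1.021869 = 14.251 × 1.048809
F = 14.947 ZAR per USD

14.947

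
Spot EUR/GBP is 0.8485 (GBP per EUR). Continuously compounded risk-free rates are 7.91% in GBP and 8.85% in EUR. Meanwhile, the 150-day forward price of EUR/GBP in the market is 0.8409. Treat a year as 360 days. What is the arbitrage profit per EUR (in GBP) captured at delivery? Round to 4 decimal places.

0.0043 per EUR (in GBP)

Fair forward: F* = S·e^(carry·T), with carry = (r_GBP − r_EUR) = 0.0791 − 0.0885 = -0.0094
F* = 0.8485 · e^(-0.0094 × 150/360) = 0.8485 · e^-0.003917 = 0.8485 × 0.996091 = 0.8452
Market 0.8409 < fair 0.8452: forward underpriced → reverse cash-and-carry (short spot, go long the forward).
At maturity, profit = |F_mkt − F*| = |0.8409 − 0.8452| = 0.0043 per EUR (in GBP)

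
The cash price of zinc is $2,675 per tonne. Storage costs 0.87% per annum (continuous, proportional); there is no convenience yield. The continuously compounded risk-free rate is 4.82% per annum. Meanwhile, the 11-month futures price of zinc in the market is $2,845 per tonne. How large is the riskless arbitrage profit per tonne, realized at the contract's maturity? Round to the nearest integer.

Fair futures: F* = S·e^(carry·T), with carry = (r + u) = 0.0482 + 0.0087 = 0.0569
F* = 2675 · e^(0.0569 × 11/12) = 2675 · e^0.052158 = 2675 × 1.053542 = $2818.2249
Market $2845 > fair $2818.2249: forward overpriced → cash-and-carry (buy spot, short the forward).
At maturity, profit = |F_mkt − F*| = |2845 − 2818.2249| = $27 per tonne

$27 per tonne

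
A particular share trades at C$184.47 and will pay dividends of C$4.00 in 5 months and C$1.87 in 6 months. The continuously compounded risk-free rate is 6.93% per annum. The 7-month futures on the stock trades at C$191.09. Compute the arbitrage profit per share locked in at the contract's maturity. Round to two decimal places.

C$4.94 per share

PV(dividends) I = 4.00·e^(−0.0693·5/12) + 1.87·e^(−0.0693·6/12) = 5.6925
Fair futures F* = (S − I)·e^(rT) = (184.47 − 5.6925)·e^0.040425 = 178.7775 × 1.041253 = 186.1526
Market C$191.09 > fair 186.1526: forward overpriced → cash-and-carry (borrow at r, buy the stock and collect the dividends, short the forward).
Profit at T = |F_mkt − F*| = |191.09 − 186.1526| = C$4.94 per share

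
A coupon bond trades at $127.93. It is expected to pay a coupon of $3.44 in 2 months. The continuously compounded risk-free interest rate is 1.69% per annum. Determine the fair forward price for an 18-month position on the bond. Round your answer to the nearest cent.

$127.70

PV(coupons) I = 3.44·e^(−0.0169·2/12)
I = 3.4303
F = (S − I)·e^(rT) = (127.93 − 3.4303) · e^(0.0169·18/12)
= 124.4997 · e^0.025350 = 124.4997 × 1.025674 = $127.70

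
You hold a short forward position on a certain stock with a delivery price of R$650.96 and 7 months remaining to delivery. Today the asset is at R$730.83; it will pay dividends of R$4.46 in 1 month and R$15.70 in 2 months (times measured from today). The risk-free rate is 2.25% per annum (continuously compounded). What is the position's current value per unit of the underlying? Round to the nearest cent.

-R$68.27

PV(remaining dividends) I = 4.46·e^(−0.0225·1/12) + 15.70·e^(−0.0225·2/12) = 20.0929
Current forward F = (S − I)·e^(rT) = (730.83 − 20.0929)·e^(0.0225·7/12) = 710.7371 × 1.013212 = 720.1274
Value (long) = (F − K)·e^(−rT) = (720.1274 − 650.96) × 0.986961 = 68.2655
Short position value = −(long value) = -R$68.27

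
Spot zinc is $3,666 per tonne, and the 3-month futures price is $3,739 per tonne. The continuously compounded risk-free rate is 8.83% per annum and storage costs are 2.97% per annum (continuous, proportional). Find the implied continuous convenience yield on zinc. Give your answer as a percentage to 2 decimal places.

3.91%

F = S·e^((r+u−y)T) ⇒ (r+u−y) = ln(F/S)/T
ln(3739/3666) = 0.019717; /T ⇒ 0.078868
y = r + u − ln(F/S)/T = 0.0883 + 0.0297 − 0.078868 = 0.039132
y = 3.91%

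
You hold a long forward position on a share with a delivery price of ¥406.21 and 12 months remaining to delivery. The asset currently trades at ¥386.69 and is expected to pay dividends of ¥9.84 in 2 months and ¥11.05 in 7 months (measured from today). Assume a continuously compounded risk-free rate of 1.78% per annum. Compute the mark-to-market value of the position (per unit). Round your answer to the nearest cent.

-¥33.10

PV(remaining dividends) I = 9.84·e^(−0.0178·2/12) + 11.05·e^(−0.0178·7/12) = 20.7467
Current forward F = (S − I)·e^(rT) = (386.69 − 20.7467)·e^(0.0178·12/12) = 365.9433 × 1.017959 = 372.5153
Value (long) = (F − K)·e^(−rT) = (372.5153 − 406.21) × 0.982357 = -33.1002
Value = -¥33.10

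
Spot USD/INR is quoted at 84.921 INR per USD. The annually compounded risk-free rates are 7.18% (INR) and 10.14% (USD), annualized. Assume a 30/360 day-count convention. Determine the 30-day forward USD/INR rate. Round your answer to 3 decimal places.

84.728

By covered interest parity, F = S · (1+r_INR)^T / (1+r_USD)^T
= 84.921 × 1.005795 / 1.008081 = 84.921 × 0.997732
F = 84.728 INR per USD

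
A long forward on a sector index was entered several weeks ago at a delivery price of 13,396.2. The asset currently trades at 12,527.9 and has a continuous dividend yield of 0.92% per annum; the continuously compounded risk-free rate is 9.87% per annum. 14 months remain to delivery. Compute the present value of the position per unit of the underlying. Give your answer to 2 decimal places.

Current fair forward for the remaining 14 months: F = S·e^((r − q)·T), (r − q) = 0.0987 − 0.0092 = 0.0895
F = 12527.9 · e^(0.0895 × 14/12) = 12527.9 × 1.11006288 = 13906.7568
Value of long forward = (F − K)·e^(−rT) = (13906.7568 − 13396.2) · e^(−0.0987·14/12)
= 510.5568 × 0.89123245 = 455.02

455.02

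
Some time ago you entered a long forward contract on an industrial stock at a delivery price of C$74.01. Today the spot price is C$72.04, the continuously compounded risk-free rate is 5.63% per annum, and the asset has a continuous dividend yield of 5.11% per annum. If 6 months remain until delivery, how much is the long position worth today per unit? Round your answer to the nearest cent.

-C$1.73

Current fair forward for the remaining 6 months: F = S·e^((r − q)·T), (r − q) = 0.0563 − 0.0511 = 0.0052
F = 72.04 · e^(0.0052 × 6/12) = 72.04 × 1.002603 = 72.2275
Value of long forward = (F − K)·e^(−rT) = (72.2275 − 74.01) · e^(−0.0563·6/12)
= -1.7825 × 0.972243 = -1.73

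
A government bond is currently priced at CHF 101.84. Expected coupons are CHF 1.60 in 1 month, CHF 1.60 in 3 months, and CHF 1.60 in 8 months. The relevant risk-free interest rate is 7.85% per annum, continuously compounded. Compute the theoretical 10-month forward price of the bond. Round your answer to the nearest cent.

CHF 103.73

PV(coupons) I = 1.60·e^(−0.0785·1/12) + 1.60·e^(−0.0785·3/12) + 1.60·e^(−0.0785·8/12)
I = 1.5896 + 1.5689 + 1.5184 = 4.6769
F = (S − I)·e^(rT) = (101.84 − 4.6769) · e^(0.0785·10/12)
= 97.1631 · e^0.065417 = 97.1631 × 1.067604 = CHF 103.73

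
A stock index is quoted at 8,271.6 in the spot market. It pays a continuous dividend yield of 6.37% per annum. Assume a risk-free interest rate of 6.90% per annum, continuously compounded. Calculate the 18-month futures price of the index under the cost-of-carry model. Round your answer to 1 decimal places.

F = S·e^((r − q)T) = 8271.6 · e^((0.0690 − 0.0637) × 18/12)
= 8271.6 · e^0.007950 = 8271.6 × 1.007982
F = 8,337.6

8,337.6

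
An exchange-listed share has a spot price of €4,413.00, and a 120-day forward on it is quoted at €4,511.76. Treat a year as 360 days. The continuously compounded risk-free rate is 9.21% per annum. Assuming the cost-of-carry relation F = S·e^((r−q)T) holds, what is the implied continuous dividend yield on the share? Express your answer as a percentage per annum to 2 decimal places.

2.57%

From F = S·e^((r−q)T): (r − q) = ln(F/S)/T
ln(4511.76/4413.00) = ln(1.022379) = 0.022132
(r − q) = 0.022132 / (120/360) = 0.066396
q = r − ln(F/S)/T = 0.0921 − 0.066396 = 0.025704
q = 2.57%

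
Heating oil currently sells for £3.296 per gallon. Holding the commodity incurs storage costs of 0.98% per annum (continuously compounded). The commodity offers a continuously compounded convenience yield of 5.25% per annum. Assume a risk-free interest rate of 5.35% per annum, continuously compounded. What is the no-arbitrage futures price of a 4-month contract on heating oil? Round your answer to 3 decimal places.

£3.308 per gallon

Net carry = r + u − y = 0.0535 + 0.0098 − 0.0525 = 0.0108
F = S·e^((r+u−y)T) = 3.296 · e^(0.0108 × 4/12) = 3.296 · e^0.003600
= 3.296 × 1.003606 = £3.308 per gallon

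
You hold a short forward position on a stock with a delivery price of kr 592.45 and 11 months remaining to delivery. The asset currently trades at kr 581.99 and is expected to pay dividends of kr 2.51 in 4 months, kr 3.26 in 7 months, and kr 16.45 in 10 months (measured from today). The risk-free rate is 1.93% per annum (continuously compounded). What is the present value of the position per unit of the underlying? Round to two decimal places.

PV(remaining dividends) I = 2.51·e^(−0.0193·4/12) + 3.26·e^(−0.0193·7/12) + 16.45·e^(−0.0193·10/12) = 21.9050
Current forward F = (S − I)·e^(rT) = (581.99 − 21.9050)·e^(0.0193·11/12) = 560.0850 × 1.017849 = 570.0820
Value (long) = (F − K)·e^(−rT) = (570.0820 − 592.45) × 0.982464 = -21.9758
Short position value = −(long value) = kr 21.98

kr 21.98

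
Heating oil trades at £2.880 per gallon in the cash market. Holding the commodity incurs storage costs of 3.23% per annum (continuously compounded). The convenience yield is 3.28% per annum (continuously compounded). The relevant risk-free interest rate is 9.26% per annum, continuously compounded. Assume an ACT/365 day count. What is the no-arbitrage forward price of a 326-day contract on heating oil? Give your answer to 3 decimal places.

Net carry = r + u − y = 0.0926 + 0.0323 − 0.0328 = 0.0921
F = S·e^((r+u−y)T) = 2.880 · e^(0.0921 × 326/365) = 2.880 · e^0.082259
= 2.880 × 1.085737 = £3.127 per gallon

£3.127 per gallon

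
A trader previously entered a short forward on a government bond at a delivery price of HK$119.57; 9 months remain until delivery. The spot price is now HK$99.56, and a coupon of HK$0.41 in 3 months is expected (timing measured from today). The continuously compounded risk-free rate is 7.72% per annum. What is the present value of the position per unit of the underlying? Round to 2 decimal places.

PV(remaining coupons) I = 0.41·e^(−0.0772·3/12) = 0.4022
Current forward F = (S − I)·e^(rT) = (99.56 − 0.4022)·e^(0.0772·9/12) = 99.1578 × 1.059609 = 105.0685
Value (long) = (F − K)·e^(−rT) = (105.0685 − 119.57) × 0.943744 = -13.6857
Short position value = −(long value) = HK$13.69

HK$13.69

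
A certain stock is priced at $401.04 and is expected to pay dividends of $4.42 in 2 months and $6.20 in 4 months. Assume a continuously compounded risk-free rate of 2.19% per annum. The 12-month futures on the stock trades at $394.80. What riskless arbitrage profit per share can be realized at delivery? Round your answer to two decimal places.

$4.33 per share

PV(dividends) I = 4.42·e^(−0.0219·2/12) + 6.20·e^(−0.0219·4/12) = 10.5588
Fair futures F* = (S − I)·e^(rT) = (401.04 − 10.5588)·e^0.021900 = 390.4812 × 1.022142 = 399.1272
Market $394.80 < fair 399.1272: forward underpriced → reverse cash-and-carry (short the stock, invest proceeds at r, pay the dividends, go long the forward).
Profit at T = |F_mkt − F*| = |394.80 − 399.1272| = $4.33 per share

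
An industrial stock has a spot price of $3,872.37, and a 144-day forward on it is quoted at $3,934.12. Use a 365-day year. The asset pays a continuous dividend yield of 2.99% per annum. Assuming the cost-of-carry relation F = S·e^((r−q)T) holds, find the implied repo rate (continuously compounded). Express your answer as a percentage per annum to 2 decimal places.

7.00%

From F = S·e^((r−q)T): (r − q) = ln(F/S)/T
ln(3934.12/3872.37) = ln(1.015946) = 0.015820
(r − q) = 0.015820 / (144/365) = 0.040099
r = ln(F/S)/T + q = 0.040099 + 0.0299 = 0.069999
r = 7.00%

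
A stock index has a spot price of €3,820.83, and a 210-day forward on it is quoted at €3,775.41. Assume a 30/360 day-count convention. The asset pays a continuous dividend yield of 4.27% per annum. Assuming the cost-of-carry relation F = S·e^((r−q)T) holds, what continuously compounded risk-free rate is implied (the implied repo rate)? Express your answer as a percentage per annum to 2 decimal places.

2.22%

From F = S·e^((r−q)T): (r − q) = ln(F/S)/T
ln(3775.41/3820.83) = ln(0.988113) = -0.011958
(r − q) = -0.011958 / (210/360) = -0.020499
r = ln(F/S)/T + q = -0.020499 + 0.0427 = 0.022201
r = 2.22%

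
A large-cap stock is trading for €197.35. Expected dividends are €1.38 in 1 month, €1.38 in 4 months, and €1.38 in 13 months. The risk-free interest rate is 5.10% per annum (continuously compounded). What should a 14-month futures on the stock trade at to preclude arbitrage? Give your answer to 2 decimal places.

PV(dividends) I = 1.38·e^(−0.0510·1/12) + 1.38·e^(−0.0510·4/12) + 1.38·e^(−0.0510·13/12)
I = 1.3741 + 1.3567 + 1.3058 = 4.0366
F = (S − I)·e^(rT) = (197.35 − 4.0366) · e^(0.0510·14/12)
= 193.3134 · e^0.059500 = 193.3134 × 1.061306 = €205.16

€205.16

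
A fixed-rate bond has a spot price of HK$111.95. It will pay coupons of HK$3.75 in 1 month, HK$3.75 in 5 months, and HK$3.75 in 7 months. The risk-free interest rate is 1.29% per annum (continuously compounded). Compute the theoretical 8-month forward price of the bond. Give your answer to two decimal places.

HK$101.62

PV(coupons) I = 3.75·e^(−0.0129·1/12) + 3.75·e^(−0.0129·5/12) + 3.75·e^(−0.0129·7/12)
I = 3.7460 + 3.7299 + 3.7219 = 11.1978
F = (S − I)·e^(rT) = (111.95 − 11.1978) · e^(0.0129·8/12)
= 100.7522 · e^0.008600 = 100.7522 × 1.008637 = HK$101.62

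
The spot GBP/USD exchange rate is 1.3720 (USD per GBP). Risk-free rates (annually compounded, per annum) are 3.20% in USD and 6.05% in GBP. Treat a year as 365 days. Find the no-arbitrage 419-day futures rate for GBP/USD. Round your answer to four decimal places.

1.3298

By covered interest parity, F = S · (1+r_USD)^T / (1+r_GBP)^T
= 1.3720 × 1.036820 / 1.069756 = 1.3720 × 0.969212
F = 1.3298 USD per GBP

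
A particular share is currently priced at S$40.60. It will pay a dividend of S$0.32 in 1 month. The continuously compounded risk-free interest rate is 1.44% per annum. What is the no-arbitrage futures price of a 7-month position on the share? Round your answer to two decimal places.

PV(dividends) I = 0.32·e^(−0.0144·1/12)
I = 0.3196
F = (S − I)·e^(rT) = (40.60 − 0.3196) · e^(0.0144·7/12)
= 40.2804 · e^0.008400 = 40.2804 × 1.008435 = S$40.62

S$40.62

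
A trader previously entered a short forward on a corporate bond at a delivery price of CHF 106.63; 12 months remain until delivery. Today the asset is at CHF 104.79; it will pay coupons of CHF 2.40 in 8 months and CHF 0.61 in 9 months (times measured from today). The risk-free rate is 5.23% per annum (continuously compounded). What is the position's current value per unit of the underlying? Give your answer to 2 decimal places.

-CHF 0.69

PV(remaining coupons) I = 2.40·e^(−0.0523·8/12) + 0.61·e^(−0.0523·9/12) = 2.9043
Current forward F = (S − I)·e^(rT) = (104.79 − 2.9043)·e^(0.0523·12/12) = 101.8857 × 1.053692 = 107.3561
Value (long) = (F − K)·e^(−rT) = (107.3561 − 106.63) × 0.949044 = 0.6891
Short position value = −(long value) = -CHF 0.69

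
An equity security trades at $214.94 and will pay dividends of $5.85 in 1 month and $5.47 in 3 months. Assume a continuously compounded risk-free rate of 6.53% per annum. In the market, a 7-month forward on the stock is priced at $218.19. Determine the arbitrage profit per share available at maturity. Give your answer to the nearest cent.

PV(dividends) I = 5.85·e^(−0.0653·1/12) + 5.47·e^(−0.0653·3/12) = 11.1997
Fair forward F* = (S − I)·e^(rT) = (214.94 − 11.1997)·e^0.038092 = 203.7403 × 1.038827 = 211.6509
Market $218.19 > fair 211.6509: forward overpriced → cash-and-carry (borrow at r, buy the stock and collect the dividends, short the forward).
Profit at T = |F_mkt − F*| = |218.19 − 211.6509| = $6.54 per share

$6.54 per share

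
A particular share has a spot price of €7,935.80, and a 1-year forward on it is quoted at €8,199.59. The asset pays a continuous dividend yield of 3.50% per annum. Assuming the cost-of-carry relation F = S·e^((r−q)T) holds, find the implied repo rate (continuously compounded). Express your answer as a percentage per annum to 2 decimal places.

From F = S·e^((r−q)T): (r − q) = ln(F/S)/T
ln(8199.59/7935.80) = ln(1.033241) = 0.032700
(r − q) = 0.032700 / (12/12) = 0.032700
r = ln(F/S)/T + q = 0.032700 + 0.0350 = 0.067700
r = 6.77%

6.77%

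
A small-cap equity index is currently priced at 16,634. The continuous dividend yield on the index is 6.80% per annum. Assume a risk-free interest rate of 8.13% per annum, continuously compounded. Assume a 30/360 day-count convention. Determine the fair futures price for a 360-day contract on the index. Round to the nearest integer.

16,857

F = S·e^((r − q)T) = 16634 · e^((0.0813 − 0.0680) × 360/360)
= 16634 · e^0.013300 = 16634 × 1.013389
F = 16,857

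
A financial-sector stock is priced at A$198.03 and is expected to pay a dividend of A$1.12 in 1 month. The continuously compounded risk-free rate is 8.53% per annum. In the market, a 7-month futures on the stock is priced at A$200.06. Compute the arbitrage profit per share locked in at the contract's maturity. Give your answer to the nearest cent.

A$6.90 per share

PV(dividends) I = 1.12·e^(−0.0853·1/12) = 1.1121
Fair futures F* = (S − I)·e^(rT) = (198.03 − 1.1121)·e^0.049758 = 196.9179 × 1.051017 = 206.9641
Market A$200.06 < fair 206.9641: forward underpriced → reverse cash-and-carry (short the stock, invest proceeds at r, pay the dividends, go long the forward).
Profit at T = |F_mkt − F*| = |200.06 − 206.9641| = A$6.90 per share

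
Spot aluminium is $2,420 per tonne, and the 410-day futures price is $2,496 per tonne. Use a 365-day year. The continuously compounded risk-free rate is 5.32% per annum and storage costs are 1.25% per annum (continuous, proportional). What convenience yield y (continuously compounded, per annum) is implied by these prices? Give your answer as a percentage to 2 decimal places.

F = S·e^((r+u−y)T) ⇒ (r+u−y) = ln(F/S)/T
ln(2496/2420) = 0.030922; /T ⇒ 0.027528
y = r + u − ln(F/S)/T = 0.0532 + 0.0125 − 0.027528 = 0.038172
y = 3.82%

3.82%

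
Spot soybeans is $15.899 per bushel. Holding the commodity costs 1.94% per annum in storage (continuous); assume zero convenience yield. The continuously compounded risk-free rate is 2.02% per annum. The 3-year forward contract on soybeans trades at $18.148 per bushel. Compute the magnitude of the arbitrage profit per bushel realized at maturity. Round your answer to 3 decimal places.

$0.243 per bushel

Fair forward: F* = S·e^(carry·T), with carry = (r + u) = 0.0202 + 0.0194 = 0.0396
F* = 15.899 · e^(0.0396 × 3) = 15.899 · e^0.118800 = 15.899 × 1.126145 = $17.9046
Market $18.148 > fair $17.9046: forward overpriced → cash-and-carry (buy spot, short the forward).
At maturity, profit = |F_mkt − F*| = |18.148 − 17.9046| = $0.243 per bushel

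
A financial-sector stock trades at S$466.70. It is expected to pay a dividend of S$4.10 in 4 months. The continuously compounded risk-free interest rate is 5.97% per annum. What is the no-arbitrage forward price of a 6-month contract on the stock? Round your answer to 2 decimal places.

S$476.70

PV(dividends) I = 4.10·e^(−0.0597·4/12)
I = 4.0192
F = (S − I)·e^(rT) = (466.70 − 4.0192) · e^(0.0597·6/12)
= 462.6808 · e^0.029850 = 462.6808 × 1.030300 = S$476.70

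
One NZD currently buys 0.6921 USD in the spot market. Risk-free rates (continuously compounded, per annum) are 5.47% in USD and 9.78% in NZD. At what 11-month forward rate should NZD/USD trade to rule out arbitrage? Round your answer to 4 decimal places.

0.6653

F = S·e^((r_USD − r_NZD)T) = 0.6921 · e^((0.0547 − 0.0978) × 11/12)
= 0.6921 · e^-0.039508 = 0.6921 × 0.961262
F = 0.6653 USD per NZD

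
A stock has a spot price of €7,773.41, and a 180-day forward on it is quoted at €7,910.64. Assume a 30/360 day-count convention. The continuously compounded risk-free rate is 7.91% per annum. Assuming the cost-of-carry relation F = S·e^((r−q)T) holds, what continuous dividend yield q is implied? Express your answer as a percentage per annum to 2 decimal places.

4.41%

From F = S·e^((r−q)T): (r − q) = ln(F/S)/T
ln(7910.64/7773.41) = ln(1.017654) = 0.017500
(r − q) = 0.017500 / (180/360) = 0.035000
q = r − ln(F/S)/T = 0.0791 − 0.035000 = 0.044100
q = 4.41%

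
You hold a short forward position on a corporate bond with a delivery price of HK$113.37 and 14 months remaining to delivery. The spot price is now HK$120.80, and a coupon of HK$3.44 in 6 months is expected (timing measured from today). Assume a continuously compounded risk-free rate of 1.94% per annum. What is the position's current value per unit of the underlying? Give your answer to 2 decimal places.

-HK$6.56

PV(remaining coupons) I = 3.44·e^(−0.0194·6/12) = 3.4068
Current forward F = (S − I)·e^(rT) = (120.80 − 3.4068)·e^(0.0194·14/12) = 117.3932 × 1.022891 = 120.0804
Value (long) = (F − K)·e^(−rT) = (120.0804 − 113.37) × 0.977621 = 6.5602
Short position value = −(long value) = -HK$6.56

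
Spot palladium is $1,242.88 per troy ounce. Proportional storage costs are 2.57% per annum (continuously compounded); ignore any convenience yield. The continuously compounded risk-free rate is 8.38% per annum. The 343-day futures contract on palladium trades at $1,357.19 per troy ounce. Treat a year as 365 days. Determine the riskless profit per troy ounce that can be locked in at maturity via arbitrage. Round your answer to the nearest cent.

Fair futures: F* = S·e^(carry·T), with carry = (r + u) = 0.0838 + 0.0257 = 0.1095
F* = 1242.88 · e^(0.1095 × 343/365) = 1242.88 · e^0.10290000 = 1242.88 × 1.10838057 = $1377.5840
Market $1357.19 < fair $1377.5840: forward underpriced → reverse cash-and-carry (short spot, go long the forward).
At maturity, profit = |F_mkt − F*| = |1357.19 − 1377.5840| = $20.39 per troy ounce

$20.39 per troy ounce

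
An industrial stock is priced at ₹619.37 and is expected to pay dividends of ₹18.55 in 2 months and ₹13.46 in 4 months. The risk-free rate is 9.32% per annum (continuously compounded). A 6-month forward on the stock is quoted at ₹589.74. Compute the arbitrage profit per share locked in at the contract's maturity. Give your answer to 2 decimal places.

PV(dividends) I = 18.55·e^(−0.0932·2/12) + 13.46·e^(−0.0932·4/12) = 31.3124
Fair forward F* = (S − I)·e^(rT) = (619.37 − 31.3124)·e^0.046600 = 588.0576 × 1.047703 = 616.1097
Market ₹589.74 < fair 616.1097: forward underpriced → reverse cash-and-carry (short the stock, invest proceeds at r, pay the dividends, go long the forward).
Profit at T = |F_mkt − F*| = |589.74 − 616.1097| = ₹26.37 per share

₹26.37 per share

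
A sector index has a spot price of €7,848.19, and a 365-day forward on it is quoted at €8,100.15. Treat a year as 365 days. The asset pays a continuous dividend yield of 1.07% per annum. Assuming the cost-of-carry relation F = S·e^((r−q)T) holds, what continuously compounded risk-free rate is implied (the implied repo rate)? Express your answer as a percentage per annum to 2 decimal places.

4.23%

From F = S·e^((r−q)T): (r − q) = ln(F/S)/T
ln(8100.15/7848.19) = ln(1.032104) = 0.031599
(r − q) = 0.031599 / (365/365) = 0.031599
r = ln(F/S)/T + q = 0.031599 + 0.0107 = 0.042299
r = 4.23%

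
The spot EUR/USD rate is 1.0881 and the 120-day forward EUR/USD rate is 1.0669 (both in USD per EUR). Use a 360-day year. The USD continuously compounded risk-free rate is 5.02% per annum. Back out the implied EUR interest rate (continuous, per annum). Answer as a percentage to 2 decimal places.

10.92%

F = S·e^((r_USD − r_EUR)T) ⇒ r_EUR = r_USD − ln(F/S)/T
ln(1.0669/1.0881) = -0.019676; /(120/360) = -0.059028
r_EUR = 0.0502 + 0.059028 = 0.109228
r_EUR = 10.92%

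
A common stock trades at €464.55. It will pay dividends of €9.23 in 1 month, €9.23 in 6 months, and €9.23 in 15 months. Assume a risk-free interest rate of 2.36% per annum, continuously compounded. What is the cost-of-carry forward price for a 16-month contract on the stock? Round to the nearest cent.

PV(dividends) I = 9.23·e^(−0.0236·1/12) + 9.23·e^(−0.0236·6/12) + 9.23·e^(−0.0236·15/12)
I = 9.2119 + 9.1217 + 8.9617 = 27.2953
F = (S − I)·e^(rT) = (464.55 − 27.2953) · e^(0.0236·16/12)
= 437.2547 · e^0.031467 = 437.2547 × 1.031967 = €451.23

€451.23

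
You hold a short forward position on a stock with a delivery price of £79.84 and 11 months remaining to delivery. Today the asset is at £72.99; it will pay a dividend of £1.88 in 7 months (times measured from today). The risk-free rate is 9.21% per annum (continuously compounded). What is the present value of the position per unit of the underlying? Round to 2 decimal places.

PV(remaining dividends) I = 1.88·e^(−0.0921·7/12) = 1.7817
Current forward F = (S − I)·e^(rT) = (72.99 − 1.7817)·e^(0.0921·11/12) = 71.2083 × 1.088091 = 77.4811
Value (long) = (F − K)·e^(−rT) = (77.4811 − 79.84) × 0.919041 = -2.1679
Short position value = −(long value) = £2.17

£2.17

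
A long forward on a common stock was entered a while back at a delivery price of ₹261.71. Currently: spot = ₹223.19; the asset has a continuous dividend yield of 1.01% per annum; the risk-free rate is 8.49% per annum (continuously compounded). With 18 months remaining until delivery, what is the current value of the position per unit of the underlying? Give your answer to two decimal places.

Current fair forward for the remaining 18 months: F = S·e^((r − q)·T), (r − q) = 0.0849 − 0.0101 = 0.0748
F = 223.19 · e^(0.0748 × 18/12) = 223.19 × 1.118737 = 249.6909
Value of long forward = (F − K)·e^(−rT) = (249.6909 − 261.71) · e^(−0.0849·18/12)
= -12.0191 × 0.880425 = -10.58

-₹10.58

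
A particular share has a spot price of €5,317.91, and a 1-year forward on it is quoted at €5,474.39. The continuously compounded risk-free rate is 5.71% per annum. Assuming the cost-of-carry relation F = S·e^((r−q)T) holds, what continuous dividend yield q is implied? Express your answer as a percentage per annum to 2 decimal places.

2.81%

From F = S·e^((r−q)T): (r − q) = ln(F/S)/T
ln(5474.39/5317.91) = ln(1.029425) = 0.029000
(r − q) = 0.029000 / (1) = 0.029000
q = r − ln(F/S)/T = 0.0571 − 0.029000 = 0.028100
q = 2.81%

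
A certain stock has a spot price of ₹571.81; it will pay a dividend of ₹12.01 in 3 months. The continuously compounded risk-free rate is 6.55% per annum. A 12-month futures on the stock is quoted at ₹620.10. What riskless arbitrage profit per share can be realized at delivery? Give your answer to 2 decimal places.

PV(dividends) I = 12.01·e^(−0.0655·3/12) = 11.8149
Fair futures F* = (S − I)·e^(rT) = (571.81 − 11.8149)·e^0.065500 = 559.9951 × 1.067693 = 597.9028
Market ₹620.10 > fair 597.9028: forward overpriced → cash-and-carry (borrow at r, buy the stock and collect the dividends, short the forward).
Profit at T = |F_mkt − F*| = |620.10 − 597.9028| = ₹22.20 per share

₹22.20 per share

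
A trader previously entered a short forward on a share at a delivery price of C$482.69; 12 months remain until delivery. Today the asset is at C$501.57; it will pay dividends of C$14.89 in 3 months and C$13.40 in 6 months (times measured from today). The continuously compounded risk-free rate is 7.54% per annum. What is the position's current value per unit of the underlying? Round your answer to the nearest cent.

-C$26.42

PV(remaining dividends) I = 14.89·e^(−0.0754·3/12) + 13.40·e^(−0.0754·6/12) = 27.5162
Current forward F = (S − I)·e^(rT) = (501.57 − 27.5162)·e^(0.0754·12/12) = 474.0538 × 1.078315 = 511.1793
Value (long) = (F − K)·e^(−rT) = (511.1793 − 482.69) × 0.927372 = 26.4202
Short position value = −(long value) = -C$26.42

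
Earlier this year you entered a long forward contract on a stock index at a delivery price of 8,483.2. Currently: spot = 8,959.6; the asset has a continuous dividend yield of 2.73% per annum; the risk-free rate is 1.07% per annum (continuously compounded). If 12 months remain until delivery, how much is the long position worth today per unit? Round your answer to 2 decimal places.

Current fair forward for the remaining 12 months: F = S·e^((r − q)·T), (r − q) = 0.0107 − 0.0273 = -0.0166
F = 8959.6 · e^(-0.0166 × 12/12) = 8959.6 × 0.98353702 = 8812.0983
Value of long forward = (F − K)·e^(−rT) = (8812.0983 − 8483.2) · e^(−0.0107·12/12)
= 328.8983 × 0.98935704 = 325.40

325.40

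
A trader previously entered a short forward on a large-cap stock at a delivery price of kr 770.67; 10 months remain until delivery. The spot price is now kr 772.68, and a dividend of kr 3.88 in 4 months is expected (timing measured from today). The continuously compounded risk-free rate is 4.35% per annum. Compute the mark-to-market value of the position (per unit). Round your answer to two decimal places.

-kr 25.62

PV(remaining dividends) I = 3.88·e^(−0.0435·4/12) = 3.8241
Current forward F = (S − I)·e^(rT) = (772.68 − 3.8241)·e^(0.0435·10/12) = 768.8559 × 1.036915 = 797.2382
Value (long) = (F − K)·e^(−rT) = (797.2382 − 770.67) × 0.964399 = 25.6223
Short position value = −(long value) = -kr 25.62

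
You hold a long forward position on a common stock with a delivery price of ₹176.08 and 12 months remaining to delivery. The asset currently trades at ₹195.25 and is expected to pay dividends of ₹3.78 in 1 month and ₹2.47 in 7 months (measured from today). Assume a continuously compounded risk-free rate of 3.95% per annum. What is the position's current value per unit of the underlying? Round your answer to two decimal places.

₹19.81

PV(remaining dividends) I = 3.78·e^(−0.0395·1/12) + 2.47·e^(−0.0395·7/12) = 6.1813
Current forward F = (S − I)·e^(rT) = (195.25 − 6.1813)·e^(0.0395·12/12) = 189.0687 × 1.040290 = 196.6863
Value (long) = (F − K)·e^(−rT) = (196.6863 − 176.08) × 0.961270 = 19.8082
Value = ₹19.81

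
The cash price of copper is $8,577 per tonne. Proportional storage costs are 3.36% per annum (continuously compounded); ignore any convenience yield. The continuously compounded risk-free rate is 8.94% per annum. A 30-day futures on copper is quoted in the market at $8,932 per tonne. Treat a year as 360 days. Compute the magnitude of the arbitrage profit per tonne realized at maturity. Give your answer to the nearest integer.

Fair futures: F* = S·e^(carry·T), with carry = (r + u) = 0.0894 + 0.0336 = 0.1230
F* = 8577 · e^(0.1230 × 30/360) = 8577 · e^0.010250 = 8577 × 1.010303 = $8665.3688
Market $8932 > fair $8665.3688: forward overpriced → cash-and-carry (buy spot, short the forward).
At maturity, profit = |F_mkt − F*| = |8932 − 8665.3688| = $267 per tonne

$267 per tonne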